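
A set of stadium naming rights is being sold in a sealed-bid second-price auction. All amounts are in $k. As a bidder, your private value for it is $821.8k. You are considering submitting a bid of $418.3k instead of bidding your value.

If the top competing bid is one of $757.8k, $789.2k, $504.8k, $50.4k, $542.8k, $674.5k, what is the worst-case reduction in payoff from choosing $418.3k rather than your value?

$317k

$757.8k: truthful gives $64k, deviation gives $0k → loss $64k.
$789.2k: truthful gives $32.6k, deviation gives $0k → loss $32.6k.
$504.8k: truthful gives $317k, deviation gives $0k → loss $317k.
$50.4k: same outcome either way → loss $0k.
$542.8k: truthful gives $279k, deviation gives $0k → loss $279k.
$674.5k: truthful gives $147.3k, deviation gives $0k → loss $147.3k.
Maximum loss: $317k.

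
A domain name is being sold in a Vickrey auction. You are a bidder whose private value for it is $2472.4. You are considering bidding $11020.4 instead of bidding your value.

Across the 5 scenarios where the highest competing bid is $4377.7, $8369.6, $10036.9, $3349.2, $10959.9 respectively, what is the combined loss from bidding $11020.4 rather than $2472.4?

$24731.3

The deviation costs you only when the competing bid falls strictly between $2472.4 and $11020.4; elsewhere both bids give the same outcome.
$4377.7: truthful payoff $0, deviation payoff −$1905.3 → loss $1905.3.
$8369.6: truthful payoff $0, deviation payoff −$5897.2 → loss $5897.2.
$10036.9: truthful payoff $0, deviation payoff −$7564.5 → loss $7564.5.
$3349.2: truthful payoff $0, deviation payoff −$876.8 → loss $876.8.
$10959.9: truthful payoff $0, deviation payoff −$8487.5 → loss $8487.5.
Total loss = $1905.3 + $5897.2 + $7564.5 + $876.8 + $8487.5 = $24731.3.
In a second-price auction your bid sets only whether you win, not what you pay, so bidding your true value is weakly dominant.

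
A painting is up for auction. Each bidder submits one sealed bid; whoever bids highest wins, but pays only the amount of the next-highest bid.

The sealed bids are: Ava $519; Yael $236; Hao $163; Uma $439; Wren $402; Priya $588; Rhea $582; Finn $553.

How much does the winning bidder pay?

$582

Highest bid: Priya at $588, so Priya wins.
Second-highest bid: Rhea at $582 — that is the price the winner pays.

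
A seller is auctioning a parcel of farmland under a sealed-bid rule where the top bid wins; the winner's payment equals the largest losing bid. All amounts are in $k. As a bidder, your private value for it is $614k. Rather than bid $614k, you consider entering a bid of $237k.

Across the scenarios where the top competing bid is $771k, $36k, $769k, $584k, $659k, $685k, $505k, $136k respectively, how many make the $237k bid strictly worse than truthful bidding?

The deviation hurts exactly when the highest competing bid lies strictly between $237k and $614k — underbidding then forfeits a profitable win.
$771k: above both → same outcome either way.
$36k: below both → same outcome either way.
$769k: above both → same outcome either way.
$584k: inside the interval → strictly worse (loss $30k).
$659k: above both → same outcome either way.
$685k: above both → same outcome either way.
$505k: inside the interval → strictly worse (loss $109k).
$136k: below both → same outcome either way.
Count: 2.

2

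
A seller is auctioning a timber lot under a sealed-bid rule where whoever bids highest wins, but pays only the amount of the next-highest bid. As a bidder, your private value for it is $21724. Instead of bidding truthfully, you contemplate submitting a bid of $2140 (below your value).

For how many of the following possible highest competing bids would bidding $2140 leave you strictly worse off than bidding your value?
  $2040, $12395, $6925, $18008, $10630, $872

The deviation hurts exactly when the highest competing bid lies strictly between $2140 and $21724 — underbidding then forfeits a profitable win.
$2040: below both → same outcome either way.
$12395: inside the interval → strictly worse (loss $9329).
$6925: inside the interval → strictly worse (loss $14799).
$18008: inside the interval → strictly worse (loss $3716).
$10630: inside the interval → strictly worse (loss $11094).
$872: below both → same outcome either way.
Count: 4.

4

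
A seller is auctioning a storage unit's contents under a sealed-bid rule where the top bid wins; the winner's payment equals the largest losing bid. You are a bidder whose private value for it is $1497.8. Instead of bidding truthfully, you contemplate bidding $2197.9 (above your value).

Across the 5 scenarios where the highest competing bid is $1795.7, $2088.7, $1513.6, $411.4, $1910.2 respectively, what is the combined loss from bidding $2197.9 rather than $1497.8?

The deviation costs you only when the competing bid falls strictly between $1497.8 and $2197.9; elsewhere both bids give the same outcome.
$1795.7: truthful payoff $0, deviation payoff −$297.9 → loss $297.9.
$2088.7: truthful payoff $0, deviation payoff −$590.9 → loss $590.9.
$1513.6: truthful payoff $0, deviation payoff −$15.8 → loss $15.8.
$411.4: outcomes coincide → loss $0.
$1910.2: truthful payoff $0, deviation payoff −$412.4 → loss $412.4.
Total loss = $297.9 + $590.9 + $15.8 + $412.4 = $1317.
Because the price is fixed by the runner-up's bid, deviating from your value can only change a good outcome into a bad one — never the reverse.

$1317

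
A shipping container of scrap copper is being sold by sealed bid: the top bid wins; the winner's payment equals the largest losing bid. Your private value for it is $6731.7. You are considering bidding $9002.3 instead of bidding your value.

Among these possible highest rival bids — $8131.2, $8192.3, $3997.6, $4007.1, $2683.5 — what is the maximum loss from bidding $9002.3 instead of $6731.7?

$8131.2: truthful gives $0, deviation gives −$1399.5 → loss $1399.5.
$8192.3: truthful gives $0, deviation gives −$1460.6 → loss $1460.6.
$3997.6: same outcome either way → loss $0.
$4007.1: same outcome either way → loss $0.
$2683.5: same outcome either way → loss $0.
Maximum loss: $1460.6.

$1460.6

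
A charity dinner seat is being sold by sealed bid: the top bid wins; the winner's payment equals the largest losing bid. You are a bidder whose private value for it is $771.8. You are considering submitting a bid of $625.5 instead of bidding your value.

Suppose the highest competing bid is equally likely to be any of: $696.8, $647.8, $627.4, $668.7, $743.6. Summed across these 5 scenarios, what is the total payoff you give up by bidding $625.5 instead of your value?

The deviation costs you only when the competing bid falls strictly between $625.5 and $771.8; elsewhere both bids give the same outcome.
$696.8: truthful payoff $75, deviation payoff $0 → loss $75.
$647.8: truthful payoff $124, deviation payoff $0 → loss $124.
$627.4: truthful payoff $144.4, deviation payoff $0 → loss $144.4.
$668.7: truthful payoff $103.1, deviation payoff $0 → loss $103.1.
$743.6: truthful payoff $28.2, deviation payoff $0 → loss $28.2.
Total loss = $75 + $124 + $144.4 + $103.1 + $28.2 = $474.7.

$474.7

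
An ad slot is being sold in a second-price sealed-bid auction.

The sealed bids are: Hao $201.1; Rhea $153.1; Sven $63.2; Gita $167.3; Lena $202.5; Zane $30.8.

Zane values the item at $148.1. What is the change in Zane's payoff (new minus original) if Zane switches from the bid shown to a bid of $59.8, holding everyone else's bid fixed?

The highest bid among the other bidders is $202.5; Zane's bid doesn't change that.
Original bid $30.8: Zane is not highest (top rival bid is $202.5); payoff $0.
Alternative bid $59.8: Zane is not highest (top rival bid is $202.5); payoff $0.
Change in payoff = $0 − ($0) = $0.

$0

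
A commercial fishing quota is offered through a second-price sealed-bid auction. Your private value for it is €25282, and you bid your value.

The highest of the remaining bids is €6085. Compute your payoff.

€19197

Your bid €25282 exceeds the highest competing bid €6085, so you win.
In a second-price auction the winner pays the second-highest bid, €6085.
Payoff = value − price = €25282 − €6085 = €19197.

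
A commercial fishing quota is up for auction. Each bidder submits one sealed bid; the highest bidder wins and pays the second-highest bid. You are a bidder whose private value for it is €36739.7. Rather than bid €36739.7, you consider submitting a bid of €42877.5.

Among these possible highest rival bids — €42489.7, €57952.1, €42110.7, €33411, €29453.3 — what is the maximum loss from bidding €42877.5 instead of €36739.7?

€5750

€42489.7: truthful gives €0, deviation gives −€5750 → loss €5750.
€57952.1: same outcome either way → loss €0.
€42110.7: truthful gives €0, deviation gives −€5371 → loss €5371.
€33411: same outcome either way → loss €0.
€29453.3: same outcome either way → loss €0.
Maximum loss: €5750.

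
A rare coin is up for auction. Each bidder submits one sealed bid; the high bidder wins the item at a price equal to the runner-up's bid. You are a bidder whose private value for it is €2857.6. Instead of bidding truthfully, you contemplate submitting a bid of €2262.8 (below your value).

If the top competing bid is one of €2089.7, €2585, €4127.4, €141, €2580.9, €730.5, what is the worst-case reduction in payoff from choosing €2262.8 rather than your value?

€2089.7: same outcome either way → loss €0.
€2585: truthful gives €272.6, deviation gives €0 → loss €272.6.
€4127.4: same outcome either way → loss €0.
€141: same outcome either way → loss €0.
€2580.9: truthful gives €276.7, deviation gives €0 → loss €276.7.
€730.5: same outcome either way → loss €0.
Maximum loss: €276.7.

€276.7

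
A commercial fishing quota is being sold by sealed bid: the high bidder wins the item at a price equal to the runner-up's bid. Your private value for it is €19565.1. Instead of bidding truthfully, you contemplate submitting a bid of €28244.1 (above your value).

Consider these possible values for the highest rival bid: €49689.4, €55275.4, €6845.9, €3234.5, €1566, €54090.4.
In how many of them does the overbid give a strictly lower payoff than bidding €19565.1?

0

The deviation hurts exactly when the highest competing bid lies strictly between €19565.1 and €28244.1 — overbidding then wins at a price above your value.
€49689.4: above both → same outcome either way.
€55275.4: above both → same outcome either way.
€6845.9: below both → same outcome either way.
€3234.5: below both → same outcome either way.
€1566: below both → same outcome either way.
€54090.4: above both → same outcome either way.
Count: 0.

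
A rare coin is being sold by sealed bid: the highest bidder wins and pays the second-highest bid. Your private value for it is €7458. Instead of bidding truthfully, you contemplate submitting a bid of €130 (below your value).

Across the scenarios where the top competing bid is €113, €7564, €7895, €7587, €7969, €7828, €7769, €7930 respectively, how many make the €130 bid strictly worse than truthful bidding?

The deviation hurts exactly when the highest competing bid lies strictly between €130 and €7458 — underbidding then forfeits a profitable win.
€113: below both → same outcome either way.
€7564: above both → same outcome either way.
€7895: above both → same outcome either way.
€7587: above both → same outcome either way.
€7969: above both → same outcome either way.
€7828: above both → same outcome either way.
€7769: above both → same outcome either way.
€7930: above both → same outcome either way.
Count: 0.

0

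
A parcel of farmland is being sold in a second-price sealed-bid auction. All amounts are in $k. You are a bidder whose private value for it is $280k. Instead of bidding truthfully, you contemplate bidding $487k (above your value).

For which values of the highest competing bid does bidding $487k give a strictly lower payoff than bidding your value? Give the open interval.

If the competing bid is below $280k, both bids win at the same price — no difference.
If it is above $487k, both bids lose — no difference.
If it lies strictly between $280k and $487k, bidding your value loses (payoff 0) while bidding $487k wins at a price above your value (payoff negative).
So the deviation strictly hurts on the open interval ($280k, $487k).
In a second-price auction your bid sets only whether you win, not what you pay, so bidding your true value is weakly dominant.

($280k, $487k)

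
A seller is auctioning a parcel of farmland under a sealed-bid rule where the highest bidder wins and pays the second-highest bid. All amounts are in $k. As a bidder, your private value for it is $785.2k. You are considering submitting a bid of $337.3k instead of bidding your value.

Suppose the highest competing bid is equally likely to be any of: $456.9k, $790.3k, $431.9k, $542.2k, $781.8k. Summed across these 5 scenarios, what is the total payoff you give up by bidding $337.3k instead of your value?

The deviation costs you only when the competing bid falls strictly between $337.3k and $785.2k; elsewhere both bids give the same outcome.
$456.9k: truthful payoff $328.3k, deviation payoff $0k → loss $328.3k.
$790.3k: outcomes coincide → loss $0k.
$431.9k: truthful payoff $353.3k, deviation payoff $0k → loss $353.3k.
$542.2k: truthful payoff $243k, deviation payoff $0k → loss $243k.
$781.8k: truthful payoff $3.4k, deviation payoff $0k → loss $3.4k.
Total loss = $328.3k + $353.3k + $243k + $3.4k = $928k.

$928k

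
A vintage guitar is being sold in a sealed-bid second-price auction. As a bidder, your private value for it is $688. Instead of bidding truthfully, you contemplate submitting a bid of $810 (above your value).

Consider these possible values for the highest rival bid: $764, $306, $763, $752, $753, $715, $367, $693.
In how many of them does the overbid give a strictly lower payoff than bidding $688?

The deviation hurts exactly when the highest competing bid lies strictly between $688 and $810 — overbidding then wins at a price above your value.
$764: inside the interval → strictly worse (loss $76).
$306: below both → same outcome either way.
$763: inside the interval → strictly worse (loss $75).
$752: inside the interval → strictly worse (loss $64).
$753: inside the interval → strictly worse (loss $65).
$715: inside the interval → strictly worse (loss $27).
$367: below both → same outcome either way.
$693: inside the interval → strictly worse (loss $5).
Count: 6.

6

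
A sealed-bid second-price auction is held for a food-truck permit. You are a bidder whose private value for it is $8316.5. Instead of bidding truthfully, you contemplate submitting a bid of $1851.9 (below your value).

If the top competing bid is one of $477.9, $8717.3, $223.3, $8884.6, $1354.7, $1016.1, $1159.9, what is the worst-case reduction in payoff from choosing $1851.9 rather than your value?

$477.9: same outcome either way → loss $0.
$8717.3: same outcome either way → loss $0.
$223.3: same outcome either way → loss $0.
$8884.6: same outcome either way → loss $0.
$1354.7: same outcome either way → loss $0.
$1016.1: same outcome either way → loss $0.
$1159.9: same outcome either way → loss $0.
Maximum loss: $0.

$0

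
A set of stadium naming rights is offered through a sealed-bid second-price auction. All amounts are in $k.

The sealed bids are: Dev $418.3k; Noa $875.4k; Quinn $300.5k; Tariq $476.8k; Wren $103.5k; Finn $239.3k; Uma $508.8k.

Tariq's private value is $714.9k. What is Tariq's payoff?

$0k

Highest bid: Noa at $875.4k, so Noa wins.
Second-highest bid: Uma at $508.8k — that is the price the winner pays.
Tariq did not win, so Tariq pays nothing and receives nothing: payoff $0k.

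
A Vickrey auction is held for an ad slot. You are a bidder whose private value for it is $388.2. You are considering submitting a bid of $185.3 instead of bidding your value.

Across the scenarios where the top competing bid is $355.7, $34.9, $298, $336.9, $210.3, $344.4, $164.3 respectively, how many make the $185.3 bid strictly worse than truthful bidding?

5

The deviation hurts exactly when the highest competing bid lies strictly between $185.3 and $388.2 — underbidding then forfeits a profitable win.
$355.7: inside the interval → strictly worse (loss $32.5).
$34.9: below both → same outcome either way.
$298: inside the interval → strictly worse (loss $90.2).
$336.9: inside the interval → strictly worse (loss $51.3).
$210.3: inside the interval → strictly worse (loss $177.9).
$344.4: inside the interval → strictly worse (loss $43.8).
$164.3: below both → same outcome either way.
Count: 5.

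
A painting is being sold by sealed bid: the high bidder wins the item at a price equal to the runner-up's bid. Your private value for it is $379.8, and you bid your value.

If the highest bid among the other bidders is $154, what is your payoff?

$225.8

Your bid $379.8 exceeds the highest competing bid $154, so you win.
In a second-price auction the winner pays the second-highest bid, $154.
Payoff = value − price = $379.8 − $154 = $225.8.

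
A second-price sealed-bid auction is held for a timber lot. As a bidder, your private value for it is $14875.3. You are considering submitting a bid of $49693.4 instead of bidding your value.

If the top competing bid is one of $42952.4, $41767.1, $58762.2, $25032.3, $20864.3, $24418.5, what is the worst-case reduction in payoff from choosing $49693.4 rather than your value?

$28077.1

$42952.4: truthful gives $0, deviation gives −$28077.1 → loss $28077.1.
$41767.1: truthful gives $0, deviation gives −$26891.8 → loss $26891.8.
$58762.2: same outcome either way → loss $0.
$25032.3: truthful gives $0, deviation gives −$10157 → loss $10157.
$20864.3: truthful gives $0, deviation gives −$5989 → loss $5989.
$24418.5: truthful gives $0, deviation gives −$9543.2 → loss $9543.2.
Maximum loss: $28077.1.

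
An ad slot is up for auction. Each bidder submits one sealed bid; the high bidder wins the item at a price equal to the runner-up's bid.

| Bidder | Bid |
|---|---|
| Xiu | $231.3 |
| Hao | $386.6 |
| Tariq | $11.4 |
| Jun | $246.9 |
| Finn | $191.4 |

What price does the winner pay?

$246.9

Highest bid: Hao at $386.6, so Hao wins.
Second-highest bid: Jun at $246.9 — that is the price the winner pays.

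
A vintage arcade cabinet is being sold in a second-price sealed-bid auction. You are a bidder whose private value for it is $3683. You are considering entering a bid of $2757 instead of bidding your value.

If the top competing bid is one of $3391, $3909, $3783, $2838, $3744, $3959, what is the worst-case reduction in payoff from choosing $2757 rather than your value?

$3391: truthful gives $292, deviation gives $0 → loss $292.
$3909: same outcome either way → loss $0.
$3783: same outcome either way → loss $0.
$2838: truthful gives $845, deviation gives $0 → loss $845.
$3744: same outcome either way → loss $0.
$3959: same outcome either way → loss $0.
Maximum loss: $845.

$845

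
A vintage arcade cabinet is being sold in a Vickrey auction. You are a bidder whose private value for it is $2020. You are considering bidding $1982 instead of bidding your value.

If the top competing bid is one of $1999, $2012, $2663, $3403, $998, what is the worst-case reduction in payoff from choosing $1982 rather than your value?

$21

$1999: truthful gives $21, deviation gives $0 → loss $21.
$2012: truthful gives $8, deviation gives $0 → loss $8.
$2663: same outcome either way → loss $0.
$3403: same outcome either way → loss $0.
$998: same outcome either way → loss $0.
Maximum loss: $21.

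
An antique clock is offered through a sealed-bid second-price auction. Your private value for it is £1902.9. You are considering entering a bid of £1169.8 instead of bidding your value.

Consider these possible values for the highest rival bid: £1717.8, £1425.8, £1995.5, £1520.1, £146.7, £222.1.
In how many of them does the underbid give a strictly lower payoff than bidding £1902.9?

The deviation hurts exactly when the highest competing bid lies strictly between £1169.8 and £1902.9 — underbidding then forfeits a profitable win.
£1717.8: inside the interval → strictly worse (loss £185.1).
£1425.8: inside the interval → strictly worse (loss £477.1).
£1995.5: above both → same outcome either way.
£1520.1: inside the interval → strictly worse (loss £382.8).
£146.7: below both → same outcome either way.
£222.1: below both → same outcome either way.
Count: 3.

3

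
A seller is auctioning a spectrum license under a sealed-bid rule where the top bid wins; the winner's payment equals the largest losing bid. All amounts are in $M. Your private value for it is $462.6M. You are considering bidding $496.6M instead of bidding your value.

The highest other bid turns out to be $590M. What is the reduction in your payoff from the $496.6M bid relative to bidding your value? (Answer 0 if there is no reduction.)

Bidding your value $462.6M: you lose (since $462.6M < $590M). Payoff $0M.
Bidding $496.6M: you lose. Payoff $0M.
Difference = $0M − $0M = $0M; both bids lead to the same outcome because the competing bid is above both your value and your alternative bid.
In a second-price auction your bid sets only whether you win, not what you pay, so bidding your true value is weakly dominant.

$0M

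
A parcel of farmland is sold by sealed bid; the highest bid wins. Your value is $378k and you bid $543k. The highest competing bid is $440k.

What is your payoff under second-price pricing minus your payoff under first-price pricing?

You have the highest bid, so you win under either rule.
Second-price: pay $440k → payoff −$62k.
First-price: pay your own bid $543k → payoff −$165k.
Difference = −$62k − (−$165k) = $103k.

$103k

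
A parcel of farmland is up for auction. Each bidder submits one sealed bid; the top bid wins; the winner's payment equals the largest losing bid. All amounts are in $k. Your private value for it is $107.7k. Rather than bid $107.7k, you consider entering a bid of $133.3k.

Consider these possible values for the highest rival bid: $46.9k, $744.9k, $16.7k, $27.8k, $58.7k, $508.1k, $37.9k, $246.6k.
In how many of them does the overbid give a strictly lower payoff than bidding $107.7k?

The deviation hurts exactly when the highest competing bid lies strictly between $107.7k and $133.3k — overbidding then wins at a price above your value.
$46.9k: below both → same outcome either way.
$744.9k: above both → same outcome either way.
$16.7k: below both → same outcome either way.
$27.8k: below both → same outcome either way.
$58.7k: below both → same outcome either way.
$508.1k: above both → same outcome either way.
$37.9k: below both → same outcome either way.
$246.6k: above both → same outcome either way.
Count: 0.

0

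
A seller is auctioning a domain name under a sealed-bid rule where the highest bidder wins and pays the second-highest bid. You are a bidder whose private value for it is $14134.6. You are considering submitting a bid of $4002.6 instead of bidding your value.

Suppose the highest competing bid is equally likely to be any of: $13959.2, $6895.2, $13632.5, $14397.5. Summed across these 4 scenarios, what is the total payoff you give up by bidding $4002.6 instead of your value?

$7916.9

The deviation costs you only when the competing bid falls strictly between $4002.6 and $14134.6; elsewhere both bids give the same outcome.
$13959.2: truthful payoff $175.4, deviation payoff $0 → loss $175.4.
$6895.2: truthful payoff $7239.4, deviation payoff $0 → loss $7239.4.
$13632.5: truthful payoff $502.1, deviation payoff $0 → loss $502.1.
$14397.5: outcomes coincide → loss $0.
Total loss = $175.4 + $7239.4 + $502.1 = $7916.9.
Truthful bidding weakly dominates here: raising your bid can only win items priced above your value, and lowering it can only forfeit items priced below.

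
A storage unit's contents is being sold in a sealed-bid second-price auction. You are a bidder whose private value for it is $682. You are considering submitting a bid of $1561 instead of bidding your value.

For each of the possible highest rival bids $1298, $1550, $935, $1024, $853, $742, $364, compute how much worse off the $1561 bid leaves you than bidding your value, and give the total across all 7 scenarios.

The deviation costs you only when the competing bid falls strictly between $682 and $1561; elsewhere both bids give the same outcome.
$1298: truthful payoff $0, deviation payoff −$616 → loss $616.
$1550: truthful payoff $0, deviation payoff −$868 → loss $868.
$935: truthful payoff $0, deviation payoff −$253 → loss $253.
$1024: truthful payoff $0, deviation payoff −$342 → loss $342.
$853: truthful payoff $0, deviation payoff −$171 → loss $171.
$742: truthful payoff $0, deviation payoff −$60 → loss $60.
$364: outcomes coincide → loss $0.
Total loss = $616 + $868 + $253 + $342 + $171 + $60 = $2310.
In a second-price auction your bid sets only whether you win, not what you pay, so bidding your true value is weakly dominant.

$2310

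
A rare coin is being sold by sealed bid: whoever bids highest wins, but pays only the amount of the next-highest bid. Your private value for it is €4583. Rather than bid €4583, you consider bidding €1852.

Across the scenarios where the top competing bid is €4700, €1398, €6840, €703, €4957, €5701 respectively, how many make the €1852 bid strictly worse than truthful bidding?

The deviation hurts exactly when the highest competing bid lies strictly between €1852 and €4583 — underbidding then forfeits a profitable win.
€4700: above both → same outcome either way.
€1398: below both → same outcome either way.
€6840: above both → same outcome either way.
€703: below both → same outcome either way.
€4957: above both → same outcome either way.
€5701: above both → same outcome either way.
Count: 0.

0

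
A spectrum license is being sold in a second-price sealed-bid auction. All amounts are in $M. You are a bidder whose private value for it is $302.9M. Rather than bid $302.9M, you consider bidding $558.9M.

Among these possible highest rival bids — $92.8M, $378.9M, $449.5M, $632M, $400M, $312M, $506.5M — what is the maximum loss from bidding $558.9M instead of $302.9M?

$92.8M: same outcome either way → loss $0M.
$378.9M: truthful gives $0M, deviation gives −$76M → loss $76M.
$449.5M: truthful gives $0M, deviation gives −$146.6M → loss $146.6M.
$632M: same outcome either way → loss $0M.
$400M: truthful gives $0M, deviation gives −$97.1M → loss $97.1M.
$312M: truthful gives $0M, deviation gives −$9.1M → loss $9.1M.
$506.5M: truthful gives $0M, deviation gives −$203.6M → loss $203.6M.
Maximum loss: $203.6M.

$203.6M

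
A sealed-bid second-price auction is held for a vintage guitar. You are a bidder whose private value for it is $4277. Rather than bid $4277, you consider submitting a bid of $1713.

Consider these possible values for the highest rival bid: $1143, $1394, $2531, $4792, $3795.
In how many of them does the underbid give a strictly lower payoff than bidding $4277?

2

The deviation hurts exactly when the highest competing bid lies strictly between $1713 and $4277 — underbidding then forfeits a profitable win.
$1143: below both → same outcome either way.
$1394: below both → same outcome either way.
$2531: inside the interval → strictly worse (loss $1746).
$4792: above both → same outcome either way.
$3795: inside the interval → strictly worse (loss $482).
Count: 2.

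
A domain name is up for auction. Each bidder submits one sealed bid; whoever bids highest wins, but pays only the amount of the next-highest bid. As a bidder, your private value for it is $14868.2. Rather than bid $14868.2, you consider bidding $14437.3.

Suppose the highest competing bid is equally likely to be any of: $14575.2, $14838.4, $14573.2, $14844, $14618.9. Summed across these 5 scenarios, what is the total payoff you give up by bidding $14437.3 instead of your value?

The deviation costs you only when the competing bid falls strictly between $14437.3 and $14868.2; elsewhere both bids give the same outcome.
$14575.2: truthful payoff $293, deviation payoff $0 → loss $293.
$14838.4: truthful payoff $29.8, deviation payoff $0 → loss $29.8.
$14573.2: truthful payoff $295, deviation payoff $0 → loss $295.
$14844: truthful payoff $24.2, deviation payoff $0 → loss $24.2.
$14618.9: truthful payoff $249.3, deviation payoff $0 → loss $249.3.
Total loss = $293 + $29.8 + $295 + $24.2 + $249.3 = $891.3.

$891.3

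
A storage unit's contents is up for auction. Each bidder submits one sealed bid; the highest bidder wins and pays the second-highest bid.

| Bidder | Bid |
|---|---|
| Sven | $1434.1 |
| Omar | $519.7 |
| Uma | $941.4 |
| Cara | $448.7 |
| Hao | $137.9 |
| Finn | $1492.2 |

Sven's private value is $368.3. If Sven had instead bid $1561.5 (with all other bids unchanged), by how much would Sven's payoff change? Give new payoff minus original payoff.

The highest bid among the other bidders is $1492.2; Sven's bid doesn't change that.
Original bid $1434.1: Sven is not highest (top rival bid is $1492.2); payoff $0.
Alternative bid $1561.5: Sven is highest, pays the top rival bid $1492.2; payoff $368.3 − $1492.2 = −$1123.9.
Change in payoff = −$1123.9 − ($0) = −$1123.9.

−$1123.9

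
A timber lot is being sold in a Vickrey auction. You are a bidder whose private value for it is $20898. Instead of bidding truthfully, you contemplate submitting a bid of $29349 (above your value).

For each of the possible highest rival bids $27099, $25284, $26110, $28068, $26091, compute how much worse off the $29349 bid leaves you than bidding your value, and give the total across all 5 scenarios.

$28162

The deviation costs you only when the competing bid falls strictly between $20898 and $29349; elsewhere both bids give the same outcome.
$27099: truthful payoff $0, deviation payoff −$6201 → loss $6201.
$25284: truthful payoff $0, deviation payoff −$4386 → loss $4386.
$26110: truthful payoff $0, deviation payoff −$5212 → loss $5212.
$28068: truthful payoff $0, deviation payoff −$7170 → loss $7170.
$26091: truthful payoff $0, deviation payoff −$5193 → loss $5193.
Total loss = $6201 + $4386 + $5212 + $7170 + $5193 = $28162.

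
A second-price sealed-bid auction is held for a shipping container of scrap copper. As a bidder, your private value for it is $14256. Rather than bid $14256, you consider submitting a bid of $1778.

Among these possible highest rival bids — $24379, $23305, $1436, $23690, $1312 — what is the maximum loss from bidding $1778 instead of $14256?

$0

$24379: same outcome either way → loss $0.
$23305: same outcome either way → loss $0.
$1436: same outcome either way → loss $0.
$23690: same outcome either way → loss $0.
$1312: same outcome either way → loss $0.
Maximum loss: $0.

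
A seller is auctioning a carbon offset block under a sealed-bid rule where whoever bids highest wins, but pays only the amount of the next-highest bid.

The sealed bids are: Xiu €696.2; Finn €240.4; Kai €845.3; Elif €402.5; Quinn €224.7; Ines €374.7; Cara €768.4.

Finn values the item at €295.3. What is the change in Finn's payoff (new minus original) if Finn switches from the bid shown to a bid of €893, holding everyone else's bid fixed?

The highest bid among the other bidders is €845.3; Finn's bid doesn't change that.
Original bid €240.4: Finn is not highest (top rival bid is €845.3); payoff €0.
Alternative bid €893: Finn is highest, pays the top rival bid €845.3; payoff €295.3 − €845.3 = −€550.
Change in payoff = −€550 − (€0) = −€550.

−€550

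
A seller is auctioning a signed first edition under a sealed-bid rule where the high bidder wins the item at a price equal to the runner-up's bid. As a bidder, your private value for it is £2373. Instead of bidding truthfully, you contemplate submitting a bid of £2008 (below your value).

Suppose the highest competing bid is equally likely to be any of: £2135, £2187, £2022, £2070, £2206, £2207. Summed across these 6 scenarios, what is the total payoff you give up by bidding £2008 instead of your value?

The deviation costs you only when the competing bid falls strictly between £2008 and £2373; elsewhere both bids give the same outcome.
£2135: truthful payoff £238, deviation payoff £0 → loss £238.
£2187: truthful payoff £186, deviation payoff £0 → loss £186.
£2022: truthful payoff £351, deviation payoff £0 → loss £351.
£2070: truthful payoff £303, deviation payoff £0 → loss £303.
£2206: truthful payoff £167, deviation payoff £0 → loss £167.
£2207: truthful payoff £166, deviation payoff £0 → loss £166.
Total loss = £238 + £186 + £351 + £303 + £167 + £166 = £1411.

£1411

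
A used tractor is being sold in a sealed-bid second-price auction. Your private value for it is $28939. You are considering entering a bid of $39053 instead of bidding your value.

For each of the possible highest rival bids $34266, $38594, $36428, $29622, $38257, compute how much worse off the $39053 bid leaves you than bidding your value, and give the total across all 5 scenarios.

$32472

The deviation costs you only when the competing bid falls strictly between $28939 and $39053; elsewhere both bids give the same outcome.
$34266: truthful payoff $0, deviation payoff −$5327 → loss $5327.
$38594: truthful payoff $0, deviation payoff −$9655 → loss $9655.
$36428: truthful payoff $0, deviation payoff −$7489 → loss $7489.
$29622: truthful payoff $0, deviation payoff −$683 → loss $683.
$38257: truthful payoff $0, deviation payoff −$9318 → loss $9318.
Total loss = $5327 + $9655 + $7489 + $683 + $9318 = $32472.
In a second-price auction your bid sets only whether you win, not what you pay, so bidding your true value is weakly dominant.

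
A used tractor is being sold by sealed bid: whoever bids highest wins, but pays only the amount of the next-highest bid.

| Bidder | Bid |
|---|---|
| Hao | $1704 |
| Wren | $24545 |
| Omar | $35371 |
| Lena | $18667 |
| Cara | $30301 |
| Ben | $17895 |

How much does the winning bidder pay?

Highest bid: Omar at $35371, so Omar wins.
Second-highest bid: Cara at $30301 — that is the price the winner pays.

$30301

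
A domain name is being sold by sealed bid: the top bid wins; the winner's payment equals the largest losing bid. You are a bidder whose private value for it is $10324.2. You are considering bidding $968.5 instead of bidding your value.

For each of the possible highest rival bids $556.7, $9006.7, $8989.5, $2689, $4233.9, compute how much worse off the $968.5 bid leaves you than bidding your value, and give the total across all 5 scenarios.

$16377.7

The deviation costs you only when the competing bid falls strictly between $968.5 and $10324.2; elsewhere both bids give the same outcome.
$556.7: outcomes coincide → loss $0.
$9006.7: truthful payoff $1317.5, deviation payoff $0 → loss $1317.5.
$8989.5: truthful payoff $1334.7, deviation payoff $0 → loss $1334.7.
$2689: truthful payoff $7635.2, deviation payoff $0 → loss $7635.2.
$4233.9: truthful payoff $6090.3, deviation payoff $0 → loss $6090.3.
Total loss = $1317.5 + $1334.7 + $7635.2 + $6090.3 = $16377.7.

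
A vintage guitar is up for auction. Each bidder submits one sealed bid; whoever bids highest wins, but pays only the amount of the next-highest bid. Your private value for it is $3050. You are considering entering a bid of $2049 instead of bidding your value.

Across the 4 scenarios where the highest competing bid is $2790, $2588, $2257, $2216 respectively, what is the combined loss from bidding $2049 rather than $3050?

The deviation costs you only when the competing bid falls strictly between $2049 and $3050; elsewhere both bids give the same outcome.
$2790: truthful payoff $260, deviation payoff $0 → loss $260.
$2588: truthful payoff $462, deviation payoff $0 → loss $462.
$2257: truthful payoff $793, deviation payoff $0 → loss $793.
$2216: truthful payoff $834, deviation payoff $0 → loss $834.
Total loss = $260 + $462 + $793 + $834 = $2349.
Because the price is fixed by the runner-up's bid, deviating from your value can only change a good outcome into a bad one — never the reverse.

$2349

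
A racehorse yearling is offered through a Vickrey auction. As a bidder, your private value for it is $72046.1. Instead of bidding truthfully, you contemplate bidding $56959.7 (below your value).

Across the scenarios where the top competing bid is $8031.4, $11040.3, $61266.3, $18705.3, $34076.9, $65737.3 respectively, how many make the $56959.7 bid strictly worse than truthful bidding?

2

The deviation hurts exactly when the highest competing bid lies strictly between $56959.7 and $72046.1 — underbidding then forfeits a profitable win.
$8031.4: below both → same outcome either way.
$11040.3: below both → same outcome either way.
$61266.3: inside the interval → strictly worse (loss $10779.8).
$18705.3: below both → same outcome either way.
$34076.9: below both → same outcome either way.
$65737.3: inside the interval → strictly worse (loss $6308.8).
Count: 2.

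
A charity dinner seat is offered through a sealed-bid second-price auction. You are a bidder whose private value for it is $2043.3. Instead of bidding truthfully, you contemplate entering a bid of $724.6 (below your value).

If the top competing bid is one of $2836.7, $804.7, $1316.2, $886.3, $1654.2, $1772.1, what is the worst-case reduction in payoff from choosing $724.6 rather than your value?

$1238.6

$2836.7: same outcome either way → loss $0.
$804.7: truthful gives $1238.6, deviation gives $0 → loss $1238.6.
$1316.2: truthful gives $727.1, deviation gives $0 → loss $727.1.
$886.3: truthful gives $1157, deviation gives $0 → loss $1157.
$1654.2: truthful gives $389.1, deviation gives $0 → loss $389.1.
$1772.1: truthful gives $271.2, deviation gives $0 → loss $271.2.
Maximum loss: $1238.6.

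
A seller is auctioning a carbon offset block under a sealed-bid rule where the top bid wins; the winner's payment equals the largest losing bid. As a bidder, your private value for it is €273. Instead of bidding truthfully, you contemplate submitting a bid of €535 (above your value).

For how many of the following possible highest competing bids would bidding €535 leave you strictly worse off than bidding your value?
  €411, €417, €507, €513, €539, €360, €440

The deviation hurts exactly when the highest competing bid lies strictly between €273 and €535 — overbidding then wins at a price above your value.
€411: inside the interval → strictly worse (loss €138).
€417: inside the interval → strictly worse (loss €144).
€507: inside the interval → strictly worse (loss €234).
€513: inside the interval → strictly worse (loss €240).
€539: above both → same outcome either way.
€360: inside the interval → strictly worse (loss €87).
€440: inside the interval → strictly worse (loss €167).
Count: 6.

6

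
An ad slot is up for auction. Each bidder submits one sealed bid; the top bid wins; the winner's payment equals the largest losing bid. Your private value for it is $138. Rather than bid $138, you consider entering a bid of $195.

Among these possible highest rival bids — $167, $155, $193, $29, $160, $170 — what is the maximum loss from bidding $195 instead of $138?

$167: truthful gives $0, deviation gives −$29 → loss $29.
$155: truthful gives $0, deviation gives −$17 → loss $17.
$193: truthful gives $0, deviation gives −$55 → loss $55.
$29: same outcome either way → loss $0.
$160: truthful gives $0, deviation gives −$22 → loss $22.
$170: truthful gives $0, deviation gives −$32 → loss $32.
Maximum loss: $55.

$55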